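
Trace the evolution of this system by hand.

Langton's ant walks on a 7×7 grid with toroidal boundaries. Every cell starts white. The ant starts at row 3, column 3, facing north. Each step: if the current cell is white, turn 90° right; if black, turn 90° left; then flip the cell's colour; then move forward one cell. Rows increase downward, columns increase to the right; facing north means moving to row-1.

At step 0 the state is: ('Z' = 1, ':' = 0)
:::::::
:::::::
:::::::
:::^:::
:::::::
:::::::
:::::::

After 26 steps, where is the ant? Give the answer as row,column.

t=0: :::::::
:::::::
:::::::
:::^:::
:::::::
:::::::
:::::::
t=1: :::::::
:::::::
:::::::
:::Z>::
:::::::
:::::::
:::::::
t=2: :::::::
:::::::
:::::::
:::ZZ::
::::v::
:::::::
:::::::
t=3: :::::::
:::::::
:::::::
:::ZZ::
:::<Z::
:::::::
:::::::
t=4: :::::::
:::::::
:::::::
:::^Z::
:::ZZ::
:::::::
:::::::
t=5: :::::::
:::::::
:::::::
::<:Z::
:::ZZ::
:::::::
:::::::
t=6: :::::::
:::::::
::^::::
::Z:Z::
:::ZZ::
:::::::
:::::::
t=7: :::::::
:::::::
::Z>:::
::Z:Z::
:::ZZ::
:::::::
:::::::
t=8: :::::::
:::::::
::ZZ:::
::ZvZ::
:::ZZ::
:::::::
:::::::
t=9: :::::::
:::::::
::ZZ:::
::<ZZ::
:::ZZ::
:::::::
:::::::
t=10: :::::::
:::::::
::ZZ:::
:::ZZ::
::vZZ::
:::::::
:::::::
t=11: :::::::
:::::::
::ZZ:::
:::ZZ::
:<ZZZ::
:::::::
:::::::
t=12: :::::::
:::::::
::ZZ:::
:^:ZZ::
:ZZZZ::
:::::::
:::::::
t=13: :::::::
:::::::
::ZZ:::
:Z>ZZ::
:ZZZZ::
:::::::
:::::::
t=14: :::::::
:::::::
::ZZ:::
:ZZZZ::
:ZvZZ::
:::::::
:::::::
t=15: :::::::
:::::::
::ZZ:::
:ZZZZ::
:Z:>Z::
:::::::
:::::::
t=16: :::::::
:::::::
::ZZ:::
:ZZ^Z::
:Z::Z::
:::::::
:::::::
t=17: :::::::
:::::::
::ZZ:::
:Z<:Z::
:Z::Z::
:::::::
:::::::
t=18: :::::::
:::::::
::ZZ:::
:Z::Z::
:Zv:Z::
:::::::
:::::::
t=19: :::::::
:::::::
::ZZ:::
:Z::Z::
:<Z:Z::
:::::::
:::::::
t=20: :::::::
:::::::
::ZZ:::
:Z::Z::
::Z:Z::
:v:::::
:::::::
t=21: :::::::
:::::::
::ZZ:::
:Z::Z::
::Z:Z::
<Z:::::
:::::::
t=22: :::::::
:::::::
::ZZ:::
:Z::Z::
^:Z:Z::
ZZ:::::
:::::::
t=23: :::::::
:::::::
::ZZ:::
:Z::Z::
Z>Z:Z::
ZZ:::::
:::::::
t=24: :::::::
:::::::
::ZZ:::
:Z::Z::
ZZZ:Z::
Zv:::::
:::::::
t=25: :::::::
:::::::
::ZZ:::
:Z::Z::
ZZZ:Z::
Z:>::::
:::::::
t=26: :::::::
:::::::
::ZZ:::
:Z::Z::
ZZZ:Z::
Z:Z::::
::v::::

6,2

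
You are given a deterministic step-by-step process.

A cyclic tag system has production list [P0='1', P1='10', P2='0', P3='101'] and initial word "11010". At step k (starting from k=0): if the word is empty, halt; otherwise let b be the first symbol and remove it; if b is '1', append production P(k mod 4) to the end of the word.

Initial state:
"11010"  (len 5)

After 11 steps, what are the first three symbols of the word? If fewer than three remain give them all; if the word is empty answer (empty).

k=0  "11010"  (len 5)
k=1  "10101"  (len 5)
k=2  "010110"  (len 6)
k=3  "10110"  (len 5)
k=4  "0110101"  (len 7)
k=5  "110101"  (len 6)
k=6  "1010110"  (len 7)
k=7  "0101100"  (len 7)
k=8  "101100"  (len 6)
k=9  "011001"  (len 6)
k=10  "11001"  (len 5)
k=11  "10010"  (len 5)

100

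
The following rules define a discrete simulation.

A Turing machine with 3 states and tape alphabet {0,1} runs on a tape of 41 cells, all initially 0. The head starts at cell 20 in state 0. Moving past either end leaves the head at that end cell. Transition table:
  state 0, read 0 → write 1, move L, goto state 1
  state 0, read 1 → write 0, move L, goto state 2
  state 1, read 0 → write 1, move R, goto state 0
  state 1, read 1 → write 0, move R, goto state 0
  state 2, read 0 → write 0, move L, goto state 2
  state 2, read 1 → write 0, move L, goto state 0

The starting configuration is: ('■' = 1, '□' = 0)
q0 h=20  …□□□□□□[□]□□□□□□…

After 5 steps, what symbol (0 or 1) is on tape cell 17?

0

0) q0 h=20  …□□□□□□[□]□□□□□□…
1) q1 h=19  …□□□□□□[□]■□□□□□…
2) q0 h=20  …□□□□□■[■]□□□□□□…
3) q2 h=19  …□□□□□□[■]□□□□□□…
4) q0 h=18  …□□□□□□[□]□□□□□□…
5) q1 h=17  …□□□□□□[□]■□□□□□…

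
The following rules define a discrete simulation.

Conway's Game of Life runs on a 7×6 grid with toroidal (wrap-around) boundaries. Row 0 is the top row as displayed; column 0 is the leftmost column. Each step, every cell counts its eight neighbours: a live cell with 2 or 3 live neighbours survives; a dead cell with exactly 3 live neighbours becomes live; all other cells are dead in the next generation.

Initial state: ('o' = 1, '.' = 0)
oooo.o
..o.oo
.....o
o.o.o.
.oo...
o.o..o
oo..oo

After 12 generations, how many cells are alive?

t=0: oooo.o
..o.oo
.....o
o.o.o.
.oo...
o.o..o
oo..oo
t=1: ......
..o...
oo....
o.oo.o
..o...
..ooo.
......
t=2: ......
.o....
o..o.o
o.oo.o
.....o
..oo..
...o..
t=3: ......
o.....
...o.o
.ooo..
oo...o
..ooo.
..oo..
t=4: ......
......
oo.oo.
.o.o.o
o....o
o...oo
..o.o.
t=5: ......
......
oo.ooo
.o.o..
.o....
oo.oo.
...oo.
t=6: ......
o...oo
oo.ooo
.o.o.o
.o.oo.
oo.ooo
..oooo
t=7: o.....
.o.o..
.o.o..
.o....
.o....
.o....
.oo...
t=8: o.....
oo....
oo....
oo....
ooo...
oo....
ooo...
t=9: ..o..o
.....o
..o..o
.....o
..o..o
.....o
..o..o
t=10: o...oo
o...oo
o...oo
o...oo
o...oo
o...oo
o...oo
t=11: .o.o..
.o.o..
.o.o..
.o.o..
.o.o..
.o.o..
.o.o..
t=12: oo.oo.
oo.oo.
oo.oo.
oo.oo.
oo.oo.
oo.oo.
oo.oo.

28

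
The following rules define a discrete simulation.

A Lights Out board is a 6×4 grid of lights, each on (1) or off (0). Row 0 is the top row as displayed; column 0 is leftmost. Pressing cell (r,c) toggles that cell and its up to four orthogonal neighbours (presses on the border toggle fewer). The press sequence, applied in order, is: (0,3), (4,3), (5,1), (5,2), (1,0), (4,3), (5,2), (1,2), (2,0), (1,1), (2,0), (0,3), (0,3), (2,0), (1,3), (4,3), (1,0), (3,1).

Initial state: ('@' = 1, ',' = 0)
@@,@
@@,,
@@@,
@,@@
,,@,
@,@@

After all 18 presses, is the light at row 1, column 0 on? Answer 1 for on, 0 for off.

k=0  @@,@
@@,,
@@@,
@,@@
,,@,
@,@@
k=1  @@@,
@@,@
@@@,
@,@@
,,@,
@,@@
k=2  @@@,
@@,@
@@@,
@,@,
,,,@
@,@,
k=3  @@@,
@@,@
@@@,
@,@,
,@,@
,@,,
k=4  @@@,
@@,@
@@@,
@,@,
,@@@
,,@@
k=5  ,@@,
,,,@
,@@,
@,@,
,@@@
,,@@
k=6  ,@@,
,,,@
,@@,
@,@@
,@,,
,,@,
k=7  ,@@,
,,,@
,@@,
@,@@
,@@,
,@,@
k=8  ,@,,
,@@,
,@,,
@,@@
,@@,
,@,@
k=9  ,@,,
@@@,
@,,,
,,@@
,@@,
,@,@
k=10  ,,,,
,,,,
@@,,
,,@@
,@@,
,@,@
k=11  ,,,,
@,,,
,,,,
@,@@
,@@,
,@,@
k=12  ,,@@
@,,@
,,,,
@,@@
,@@,
,@,@
k=13  ,,,,
@,,,
,,,,
@,@@
,@@,
,@,@
k=14  ,,,,
,,,,
@@,,
,,@@
,@@,
,@,@
k=15  ,,,@
,,@@
@@,@
,,@@
,@@,
,@,@
k=16  ,,,@
,,@@
@@,@
,,@,
,@,@
,@,,
k=17  @,,@
@@@@
,@,@
,,@,
,@,@
,@,,
k=18  @,,@
@@@@
,,,@
@@,,
,,,@
,@,,

1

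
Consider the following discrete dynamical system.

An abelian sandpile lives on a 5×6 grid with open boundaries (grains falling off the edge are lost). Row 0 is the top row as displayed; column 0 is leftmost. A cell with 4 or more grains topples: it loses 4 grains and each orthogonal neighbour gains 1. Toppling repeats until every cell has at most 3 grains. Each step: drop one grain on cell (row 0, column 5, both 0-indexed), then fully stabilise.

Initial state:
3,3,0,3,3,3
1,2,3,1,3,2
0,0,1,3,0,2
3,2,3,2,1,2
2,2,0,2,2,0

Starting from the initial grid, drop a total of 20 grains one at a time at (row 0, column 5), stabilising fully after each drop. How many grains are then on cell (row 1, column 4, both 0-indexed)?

3

[0] 3,3,0,3,3,3
1,2,3,1,3,2
0,0,1,3,0,2
3,2,3,2,1,2
2,2,0,2,2,0
[1] 3,3,1,0,2,2
1,2,3,3,1,0
0,0,1,3,1,3
3,2,3,2,1,2
2,2,0,2,2,0
[2] 3,3,1,0,2,3
1,2,3,3,1,0
0,0,1,3,1,3
3,2,3,2,1,2
2,2,0,2,2,0
[3] 3,3,1,0,3,0
1,2,3,3,1,1
0,0,1,3,1,3
3,2,3,2,1,2
2,2,0,2,2,0
[4] 3,3,1,0,3,1
1,2,3,3,1,1
0,0,1,3,1,3
3,2,3,2,1,2
2,2,0,2,2,0
[5] 3,3,1,0,3,2
1,2,3,3,1,1
0,0,1,3,1,3
3,2,3,2,1,2
2,2,0,2,2,0
[6] 3,3,1,0,3,3
1,2,3,3,1,1
0,0,1,3,1,3
3,2,3,2,1,2
2,2,0,2,2,0
[7] 3,3,1,1,0,1
1,2,3,3,2,2
0,0,1,3,1,3
3,2,3,2,1,2
2,2,0,2,2,0
[8] 3,3,1,1,0,2
1,2,3,3,2,2
0,0,1,3,1,3
3,2,3,2,1,2
2,2,0,2,2,0
[9] 3,3,1,1,0,3
1,2,3,3,2,2
0,0,1,3,1,3
3,2,3,2,1,2
2,2,0,2,2,0
[10] 3,3,1,1,1,0
1,2,3,3,2,3
0,0,1,3,1,3
3,2,3,2,1,2
2,2,0,2,2,0
[11] 3,3,1,1,1,1
1,2,3,3,2,3
0,0,1,3,1,3
3,2,3,2,1,2
2,2,0,2,2,0
[12] 3,3,1,1,1,2
1,2,3,3,2,3
0,0,1,3,1,3
3,2,3,2,1,2
2,2,0,2,2,0
[13] 3,3,1,1,1,3
1,2,3,3,2,3
0,0,1,3,1,3
3,2,3,2,1,2
2,2,0,2,2,0
[14] 3,3,1,1,2,1
1,2,3,3,3,1
0,0,1,3,2,0
3,2,3,2,1,3
2,2,0,2,2,0
[15] 3,3,1,1,2,2
1,2,3,3,3,1
0,0,1,3,2,0
3,2,3,2,1,3
2,2,0,2,2,0
[16] 3,3,1,1,2,3
1,2,3,3,3,1
0,0,1,3,2,0
3,2,3,2,1,3
2,2,0,2,2,0
[17] 3,3,1,1,3,0
1,2,3,3,3,2
0,0,1,3,2,0
3,2,3,2,1,3
2,2,0,2,2,0
[18] 3,3,1,1,3,1
1,2,3,3,3,2
0,0,1,3,2,0
3,2,3,2,1,3
2,2,0,2,2,0
[19] 3,3,1,1,3,2
1,2,3,3,3,2
0,0,1,3,2,0
3,2,3,2,1,3
2,2,0,2,2,0
[20] 3,3,1,1,3,3
1,2,3,3,3,2
0,0,1,3,2,0
3,2,3,2,1,3
2,2,0,2,2,0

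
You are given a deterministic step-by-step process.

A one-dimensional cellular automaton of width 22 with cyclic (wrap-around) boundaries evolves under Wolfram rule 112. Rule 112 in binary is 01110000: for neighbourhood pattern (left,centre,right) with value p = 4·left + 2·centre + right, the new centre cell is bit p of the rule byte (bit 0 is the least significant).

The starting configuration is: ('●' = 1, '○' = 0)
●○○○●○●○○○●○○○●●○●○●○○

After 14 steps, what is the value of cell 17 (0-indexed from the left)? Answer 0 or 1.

gen 0: ●○○○●○●○○○●○○○●●○●○●○○
gen 1: ○●○○○●○●○○○●○○○●●○●○●○
gen 2: ○○●○○○●○●○○○●○○○●●○●○●
gen 3: ●○○●○○○●○●○○○●○○○●●○●○
gen 4: ○●○○●○○○●○●○○○●○○○●●○●
gen 5: ●○●○○●○○○●○●○○○●○○○●●○
gen 6: ○●○●○○●○○○●○●○○○●○○○●●
gen 7: ●○●○●○○●○○○●○●○○○●○○○●
gen 8: ●●○●○●○○●○○○●○●○○○●○○○
gen 9: ○●●○●○●○○●○○○●○●○○○●○○
gen 10: ○○●●○●○●○○●○○○●○●○○○●○
gen 11: ○○○●●○●○●○○●○○○●○●○○○●
gen 12: ●○○○●●○●○●○○●○○○●○●○○○
gen 13: ○●○○○●●○●○●○○●○○○●○●○○
gen 14: ○○●○○○●●○●○●○○●○○○●○●○

0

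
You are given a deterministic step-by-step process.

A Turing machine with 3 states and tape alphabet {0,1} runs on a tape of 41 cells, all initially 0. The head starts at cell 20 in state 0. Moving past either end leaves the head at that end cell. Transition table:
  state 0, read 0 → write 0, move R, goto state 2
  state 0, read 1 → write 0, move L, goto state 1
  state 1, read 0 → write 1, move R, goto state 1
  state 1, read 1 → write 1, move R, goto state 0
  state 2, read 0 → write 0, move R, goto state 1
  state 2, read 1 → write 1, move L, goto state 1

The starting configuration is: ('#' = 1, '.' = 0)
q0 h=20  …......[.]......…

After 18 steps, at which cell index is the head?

k=0  q0 h=20  …......[.]......…
k=1  q2 h=21  …......[.]......…
k=2  q1 h=22  …......[.]......…
k=3  q1 h=23  ….....#[.]......…
k=4  q1 h=24  …....##[.]......…
k=5  q1 h=25  …...###[.]......…
k=6  q1 h=26  …..####[.]......…
k=7  q1 h=27  ….#####[.]......…
k=8  q1 h=28  …######[.]......…
k=9  q1 h=29  …######[.]......…
k=10  q1 h=30  …######[.]......…
k=11  q1 h=31  …######[.]......…
k=12  q1 h=32  …######[.]......…
k=13  q1 h=33  …######[.]......…
k=14  q1 h=34  …######[.]......|
k=15  q1 h=35  …######[.].....|
k=16  q1 h=36  …######[.]....|
k=17  q1 h=37  …######[.]...|
k=18  q1 h=38  …######[.]..|

38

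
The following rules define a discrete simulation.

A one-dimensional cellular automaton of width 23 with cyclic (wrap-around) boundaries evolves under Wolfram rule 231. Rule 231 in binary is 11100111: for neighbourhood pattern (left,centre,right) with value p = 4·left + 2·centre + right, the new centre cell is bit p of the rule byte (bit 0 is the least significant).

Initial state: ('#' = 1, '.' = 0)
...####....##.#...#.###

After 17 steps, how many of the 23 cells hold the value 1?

17

[0] ...####....##.#...#.###
[1] .##.###.###.###.####.##
[2] #.##.###.###.###.####.#
[3] ##.##.###.###.###.####.
[4] .##.##.###.###.###.####
[5] #.##.##.###.###.###.###
[6] ##.##.##.###.###.###.##
[7] ###.##.##.###.###.###.#
[8] ####.##.##.###.###.###.
[9] .####.##.##.###.###.###
[10] #.####.##.##.###.###.##
[11] ##.####.##.##.###.###.#
[12] ###.####.##.##.###.###.
[13] .###.####.##.##.###.###
[14] #.###.####.##.##.###.##
[15] ##.###.####.##.##.###.#
[16] ###.###.####.##.##.###.
[17] .###.###.####.##.##.###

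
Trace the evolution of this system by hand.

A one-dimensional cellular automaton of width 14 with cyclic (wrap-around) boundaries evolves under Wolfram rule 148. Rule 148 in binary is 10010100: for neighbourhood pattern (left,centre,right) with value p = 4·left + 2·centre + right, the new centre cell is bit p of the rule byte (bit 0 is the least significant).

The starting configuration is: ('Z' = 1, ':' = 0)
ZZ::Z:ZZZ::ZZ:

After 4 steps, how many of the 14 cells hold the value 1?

6

gen 0: ZZ::Z:ZZZ::ZZ:
gen 1: ::Z:Z::Z:Z::::
gen 2: ::Z:ZZ:Z:ZZ:::
gen 3: ::Z::::Z:::Z::
gen 4: ::ZZ:::ZZ::ZZ:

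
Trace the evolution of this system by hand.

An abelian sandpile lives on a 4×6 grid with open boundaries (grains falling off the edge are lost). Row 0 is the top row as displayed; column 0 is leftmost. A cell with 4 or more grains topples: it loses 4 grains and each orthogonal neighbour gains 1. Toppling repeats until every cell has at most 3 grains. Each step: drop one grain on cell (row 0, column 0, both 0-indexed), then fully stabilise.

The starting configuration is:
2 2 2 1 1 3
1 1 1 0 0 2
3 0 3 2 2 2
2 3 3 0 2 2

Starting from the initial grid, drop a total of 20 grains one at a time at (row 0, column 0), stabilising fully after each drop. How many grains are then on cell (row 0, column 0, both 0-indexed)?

2

0) 2 2 2 1 1 3
1 1 1 0 0 2
3 0 3 2 2 2
2 3 3 0 2 2
1) 3 2 2 1 1 3
1 1 1 0 0 2
3 0 3 2 2 2
2 3 3 0 2 2
2) 0 3 2 1 1 3
2 1 1 0 0 2
3 0 3 2 2 2
2 3 3 0 2 2
3) 1 3 2 1 1 3
2 1 1 0 0 2
3 0 3 2 2 2
2 3 3 0 2 2
4) 2 3 2 1 1 3
2 1 1 0 0 2
3 0 3 2 2 2
2 3 3 0 2 2
5) 3 3 2 1 1 3
2 1 1 0 0 2
3 0 3 2 2 2
2 3 3 0 2 2
6) 1 0 3 1 1 3
3 2 1 0 0 2
3 0 3 2 2 2
2 3 3 0 2 2
7) 2 0 3 1 1 3
3 2 1 0 0 2
3 0 3 2 2 2
2 3 3 0 2 2
8) 3 0 3 1 1 3
3 2 1 0 0 2
3 0 3 2 2 2
2 3 3 0 2 2
9) 1 1 3 1 1 3
1 3 1 0 0 2
0 1 3 2 2 2
3 3 3 0 2 2
10) 2 1 3 1 1 3
1 3 1 0 0 2
0 1 3 2 2 2
3 3 3 0 2 2
11) 3 1 3 1 1 3
1 3 1 0 0 2
0 1 3 2 2 2
3 3 3 0 2 2
12) 0 2 3 1 1 3
2 3 1 0 0 2
0 1 3 2 2 2
3 3 3 0 2 2
13) 1 2 3 1 1 3
2 3 1 0 0 2
0 1 3 2 2 2
3 3 3 0 2 2
14) 2 2 3 1 1 3
2 3 1 0 0 2
0 1 3 2 2 2
3 3 3 0 2 2
15) 3 2 3 1 1 3
2 3 1 0 0 2
0 1 3 2 2 2
3 3 3 0 2 2
16) 0 3 3 1 1 3
3 3 1 0 0 2
0 1 3 2 2 2
3 3 3 0 2 2
17) 1 3 3 1 1 3
3 3 1 0 0 2
0 1 3 2 2 2
3 3 3 0 2 2
18) 2 3 3 1 1 3
3 3 1 0 0 2
0 1 3 2 2 2
3 3 3 0 2 2
19) 3 3 3 1 1 3
3 3 1 0 0 2
0 1 3 2 2 2
3 3 3 0 2 2
20) 2 2 0 2 1 3
1 1 3 0 0 2
1 2 3 2 2 2
3 3 3 0 2 2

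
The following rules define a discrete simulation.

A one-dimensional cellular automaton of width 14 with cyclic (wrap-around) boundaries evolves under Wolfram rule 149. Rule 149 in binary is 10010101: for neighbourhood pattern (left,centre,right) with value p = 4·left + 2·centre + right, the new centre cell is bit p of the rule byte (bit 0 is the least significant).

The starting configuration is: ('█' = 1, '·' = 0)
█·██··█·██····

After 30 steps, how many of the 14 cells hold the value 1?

5

step 0: █·██··█·██····
step 1: █···█·█···███·
step 2: ███·█·███··█··
step 3: ·█··█··█·█·██·
step 4: ·██·██·█·█···█
step 5: ·······█·███·█
step 6: ██████·█··█··█
step 7: █████··██·██··
step 8: ·███·█······█·
step 9: ··█··██████·██
step 10: █·██··████····
step 11: █···█··██·███·
step 12: ███·██·····█··
step 13: ·█····████·██·
step 14: ·████··██····█
step 15: ··██·█···███·█
step 16: █····███··█··█
step 17: ·███··█·█·██··
step 18: ··█·█·█·█···██
step 19: █·█·█·█·███···
step 20: █·█·█·█··█·██·
step 21: █·█·█·██·█····
step 22: █·█·█····████·
step 23: █·█·████··██··
step 24: █·█··██·█···█·
step 25: █·██····███·█·
step 26: █···███··█··█·
step 27: ███··█·█·██·█·
step 28: ·█·█·█·█····█·
step 29: ·█·█·█·████·██
step 30: ·█·█·█··██····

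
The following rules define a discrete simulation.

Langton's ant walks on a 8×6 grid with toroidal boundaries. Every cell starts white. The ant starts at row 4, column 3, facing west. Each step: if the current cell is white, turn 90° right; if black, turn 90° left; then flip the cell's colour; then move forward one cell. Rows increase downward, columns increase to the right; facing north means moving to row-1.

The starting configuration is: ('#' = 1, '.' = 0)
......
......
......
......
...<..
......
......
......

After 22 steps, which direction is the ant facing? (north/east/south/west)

0) ......
......
......
......
...<..
......
......
......
1) ......
......
......
...^..
...#..
......
......
......
2) ......
......
......
...#>.
...#..
......
......
......
3) ......
......
......
...##.
...#v.
......
......
......
4) ......
......
......
...##.
...<#.
......
......
......
5) ......
......
......
...##.
....#.
...v..
......
......
6) ......
......
......
...##.
....#.
..<#..
......
......
7) ......
......
......
...##.
..^.#.
..##..
......
......
8) ......
......
......
...##.
..#>#.
..##..
......
......
9) ......
......
......
...##.
..###.
..#v..
......
......
10) ......
......
......
...##.
..###.
..#.>.
......
......
11) ......
......
......
...##.
..###.
..#.#.
....v.
......
12) ......
......
......
...##.
..###.
..#.#.
...<#.
......
13) ......
......
......
...##.
..###.
..#^#.
...##.
......
14) ......
......
......
...##.
..###.
..##>.
...##.
......
15) ......
......
......
...##.
..##^.
..##..
...##.
......
16) ......
......
......
...##.
..#<..
..##..
...##.
......
17) ......
......
......
...##.
..#...
..#v..
...##.
......
18) ......
......
......
...##.
..#...
..#.>.
...##.
......
19) ......
......
......
...##.
..#...
..#.#.
...#v.
......
20) ......
......
......
...##.
..#...
..#.#.
...#.>
......
21) ......
......
......
...##.
..#...
..#.#.
...#.#
.....v
22) ......
......
......
...##.
..#...
..#.#.
...#.#
....<#

west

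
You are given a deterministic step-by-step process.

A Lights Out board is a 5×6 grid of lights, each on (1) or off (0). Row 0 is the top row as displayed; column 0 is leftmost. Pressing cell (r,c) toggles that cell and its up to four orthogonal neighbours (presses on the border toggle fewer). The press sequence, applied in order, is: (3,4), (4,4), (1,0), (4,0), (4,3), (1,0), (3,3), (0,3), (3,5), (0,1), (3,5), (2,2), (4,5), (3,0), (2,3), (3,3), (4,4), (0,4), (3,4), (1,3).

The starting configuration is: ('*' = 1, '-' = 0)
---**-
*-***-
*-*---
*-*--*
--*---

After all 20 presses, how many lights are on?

17

k=0  ---**-
*-***-
*-*---
*-*--*
--*---
k=1  ---**-
*-***-
*-*-*-
*-***-
--*-*-
k=2  ---**-
*-***-
*-*-*-
*-**--
--**-*
k=3  *--**-
-****-
--*-*-
*-**--
--**-*
k=4  *--**-
-****-
--*-*-
--**--
****-*
k=5  *--**-
-****-
--*-*-
--*---
**--**
k=6  ---**-
*-***-
*-*-*-
--*---
**--**
k=7  ---**-
*-***-
*-***-
---**-
**-***
k=8  --*---
*-*-*-
*-***-
---**-
**-***
k=9  --*---
*-*-*-
*-****
---*-*
**-**-
k=10  **----
***-*-
*-****
---*-*
**-**-
k=11  **----
***-*-
*-***-
---**-
**-***
k=12  **----
**--*-
**--*-
--***-
**-***
k=13  **----
**--*-
**--*-
--****
**-*--
k=14  **----
**--*-
-*--*-
******
-*-*--
k=15  **----
**-**-
-***--
***-**
-*-*--
k=16  **----
**-**-
-**---
**-*-*
-*----
k=17  **----
**-**-
-**---
**-***
-*-***
k=18  **-***
**-*--
-**---
**-***
-*-***
k=19  **-***
**-*--
-**-*-
**----
-*-*-*
k=20  **--**
***-*-
-****-
**----
-*-*-*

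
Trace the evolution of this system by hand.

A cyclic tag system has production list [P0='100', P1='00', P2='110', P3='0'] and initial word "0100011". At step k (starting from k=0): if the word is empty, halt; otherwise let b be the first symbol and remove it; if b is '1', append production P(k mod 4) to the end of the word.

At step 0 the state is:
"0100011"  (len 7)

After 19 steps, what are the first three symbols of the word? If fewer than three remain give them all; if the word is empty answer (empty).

(empty)

0) "0100011"  (len 7)
1) "100011"  (len 6)
2) "0001100"  (len 7)
3) "001100"  (len 6)
4) "01100"  (len 5)
5) "1100"  (len 4)
6) "10000"  (len 5)
7) "0000110"  (len 7)
8) "000110"  (len 6)
9) "00110"  (len 5)
10) "0110"  (len 4)
11) "110"  (len 3)
12) "100"  (len 3)
13) "00100"  (len 5)
14) "0100"  (len 4)
15) "100"  (len 3)
16) "000"  (len 3)
17) "00"  (len 2)
18) "0"  (len 1)
19) (halted — word empty)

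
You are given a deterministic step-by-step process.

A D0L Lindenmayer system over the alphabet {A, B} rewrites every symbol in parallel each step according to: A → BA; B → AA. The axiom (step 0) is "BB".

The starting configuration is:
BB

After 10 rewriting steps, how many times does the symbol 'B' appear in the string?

684

gen 0: BB
gen 1: AAAA
gen 2: BABABABA
gen 3: AABAAABAAABAAABA
gen 4: BABAAABABABAAABABABAAABABABAAABA
gen 5: AABAAABABABAAABAAABAAABABABAAABAAABAAABABABAAABAAABAAABABABAAABA
gen 6: BABAAABABABAAABAAABAAABABABAAABABABAAABABABAAABAAABAAABABA…BABABAAABAAABAAABABABAAABABABAAABABABAAABAAABAAABABABAAABA  (len 128)
gen 7: AABAAABABABAAABAAABAAABABABAAABABABAAABABABAAABAAABAAABABA…BABABAAABAAABAAABABABAAABABABAAABABABAAABAAABAAABABABAAABA  (len 256)
gen 8: BABAAABABABAAABAAABAAABABABAAABABABAAABABABAAABAAABAAABABA…BABABAAABAAABAAABABABAAABABABAAABABABAAABAAABAAABABABAAABA  (len 512)
gen 9: AABAAABABABAAABAAABAAABABABAAABABABAAABABABAAABAAABAAABABA…BABABAAABAAABAAABABABAAABABABAAABABABAAABAAABAAABABABAAABA  (len 1024)
gen 10: BABAAABABABAAABAAABAAABABABAAABABABAAABABABAAABAAABAAABABA…BABABAAABAAABAAABABABAAABABABAAABABABAAABAAABAAABABABAAABA  (len 2048)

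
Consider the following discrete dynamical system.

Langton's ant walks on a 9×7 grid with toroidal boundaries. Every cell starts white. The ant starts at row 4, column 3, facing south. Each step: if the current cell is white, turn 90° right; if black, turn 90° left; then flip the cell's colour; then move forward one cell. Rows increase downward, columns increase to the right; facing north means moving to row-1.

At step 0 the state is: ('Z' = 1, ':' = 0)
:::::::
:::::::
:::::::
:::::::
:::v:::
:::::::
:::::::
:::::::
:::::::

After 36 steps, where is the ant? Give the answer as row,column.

t=0: :::::::
:::::::
:::::::
:::::::
:::v:::
:::::::
:::::::
:::::::
:::::::
t=1: :::::::
:::::::
:::::::
:::::::
::<Z:::
:::::::
:::::::
:::::::
:::::::
t=2: :::::::
:::::::
:::::::
::^::::
::ZZ:::
:::::::
:::::::
:::::::
:::::::
t=3: :::::::
:::::::
:::::::
::Z>:::
::ZZ:::
:::::::
:::::::
:::::::
:::::::
t=4: :::::::
:::::::
:::::::
::ZZ:::
::Zv:::
:::::::
:::::::
:::::::
:::::::
t=5: :::::::
:::::::
:::::::
::ZZ:::
::Z:>::
:::::::
:::::::
:::::::
:::::::
t=6: :::::::
:::::::
:::::::
::ZZ:::
::Z:Z::
::::v::
:::::::
:::::::
:::::::
t=7: :::::::
:::::::
:::::::
::ZZ:::
::Z:Z::
:::<Z::
:::::::
:::::::
:::::::
t=8: :::::::
:::::::
:::::::
::ZZ:::
::Z^Z::
:::ZZ::
:::::::
:::::::
:::::::
t=9: :::::::
:::::::
:::::::
::ZZ:::
::ZZ>::
:::ZZ::
:::::::
:::::::
:::::::
t=10: :::::::
:::::::
:::::::
::ZZ^::
::ZZ:::
:::ZZ::
:::::::
:::::::
:::::::
t=11: :::::::
:::::::
:::::::
::ZZZ>:
::ZZ:::
:::ZZ::
:::::::
:::::::
:::::::
t=12: :::::::
:::::::
:::::::
::ZZZZ:
::ZZ:v:
:::ZZ::
:::::::
:::::::
:::::::
t=13: :::::::
:::::::
:::::::
::ZZZZ:
::ZZ<Z:
:::ZZ::
:::::::
:::::::
:::::::
t=14: :::::::
:::::::
:::::::
::ZZ^Z:
::ZZZZ:
:::ZZ::
:::::::
:::::::
:::::::
t=15: :::::::
:::::::
:::::::
::Z<:Z:
::ZZZZ:
:::ZZ::
:::::::
:::::::
:::::::
t=16: :::::::
:::::::
:::::::
::Z::Z:
::ZvZZ:
:::ZZ::
:::::::
:::::::
:::::::
t=17: :::::::
:::::::
:::::::
::Z::Z:
::Z:>Z:
:::ZZ::
:::::::
:::::::
:::::::
t=18: :::::::
:::::::
:::::::
::Z:^Z:
::Z::Z:
:::ZZ::
:::::::
:::::::
:::::::
t=19: :::::::
:::::::
:::::::
::Z:Z>:
::Z::Z:
:::ZZ::
:::::::
:::::::
:::::::
t=20: :::::::
:::::::
:::::^:
::Z:Z::
::Z::Z:
:::ZZ::
:::::::
:::::::
:::::::
t=21: :::::::
:::::::
:::::Z>
::Z:Z::
::Z::Z:
:::ZZ::
:::::::
:::::::
:::::::
t=22: :::::::
:::::::
:::::ZZ
::Z:Z:v
::Z::Z:
:::ZZ::
:::::::
:::::::
:::::::
t=23: :::::::
:::::::
:::::ZZ
::Z:Z<Z
::Z::Z:
:::ZZ::
:::::::
:::::::
:::::::
t=24: :::::::
:::::::
:::::^Z
::Z:ZZZ
::Z::Z:
:::ZZ::
:::::::
:::::::
:::::::
t=25: :::::::
:::::::
::::<:Z
::Z:ZZZ
::Z::Z:
:::ZZ::
:::::::
:::::::
:::::::
t=26: :::::::
::::^::
::::Z:Z
::Z:ZZZ
::Z::Z:
:::ZZ::
:::::::
:::::::
:::::::
t=27: :::::::
::::Z>:
::::Z:Z
::Z:ZZZ
::Z::Z:
:::ZZ::
:::::::
:::::::
:::::::
t=28: :::::::
::::ZZ:
::::ZvZ
::Z:ZZZ
::Z::Z:
:::ZZ::
:::::::
:::::::
:::::::
t=29: :::::::
::::ZZ:
::::<ZZ
::Z:ZZZ
::Z::Z:
:::ZZ::
:::::::
:::::::
:::::::
t=30: :::::::
::::ZZ:
:::::ZZ
::Z:vZZ
::Z::Z:
:::ZZ::
:::::::
:::::::
:::::::
t=31: :::::::
::::ZZ:
:::::ZZ
::Z::>Z
::Z::Z:
:::ZZ::
:::::::
:::::::
:::::::
t=32: :::::::
::::ZZ:
:::::^Z
::Z:::Z
::Z::Z:
:::ZZ::
:::::::
:::::::
:::::::
t=33: :::::::
::::ZZ:
::::<:Z
::Z:::Z
::Z::Z:
:::ZZ::
:::::::
:::::::
:::::::
t=34: :::::::
::::^Z:
::::Z:Z
::Z:::Z
::Z::Z:
:::ZZ::
:::::::
:::::::
:::::::
t=35: :::::::
:::<:Z:
::::Z:Z
::Z:::Z
::Z::Z:
:::ZZ::
:::::::
:::::::
:::::::
t=36: :::^:::
:::Z:Z:
::::Z:Z
::Z:::Z
::Z::Z:
:::ZZ::
:::::::
:::::::
:::::::

0,3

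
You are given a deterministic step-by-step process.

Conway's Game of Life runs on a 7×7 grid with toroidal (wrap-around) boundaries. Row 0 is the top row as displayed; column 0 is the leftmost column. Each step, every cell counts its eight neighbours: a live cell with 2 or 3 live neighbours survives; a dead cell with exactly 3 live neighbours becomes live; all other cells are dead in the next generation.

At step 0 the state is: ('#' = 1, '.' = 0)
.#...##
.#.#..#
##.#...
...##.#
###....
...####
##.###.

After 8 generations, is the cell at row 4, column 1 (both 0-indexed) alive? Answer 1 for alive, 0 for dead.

1

[0] .#...##
.#.#..#
##.#...
...##.#
###....
...####
##.###.
[1] .#.#...
.#..###
.#.#.##
...##.#
###....
.......
.#.#...
[2] .#.#.#.
.#.#..#
...#...
...##.#
####...
#......
.......
[3] #...#..
#..#...
#..#.#.
##..#..
#####.#
#.#....
.......
[4] .......
##.#...
#.##...
.......
....###
#.#...#
.#.....
[5] ###....
##.#...
#.##...
...####
#....##
##....#
##.....
[6] ......#
...#..#
#....#.
.###...
.#.....
.....#.
.......
[7] .......
#....##
##.##.#
###....
.#.....
.......
.......
[8] ......#
.#..##.
...##..
...#..#
###....
.......
.......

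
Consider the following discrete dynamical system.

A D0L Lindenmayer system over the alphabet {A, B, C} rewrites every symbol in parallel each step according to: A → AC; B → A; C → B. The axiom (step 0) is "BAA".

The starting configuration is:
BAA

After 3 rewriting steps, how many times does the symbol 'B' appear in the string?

3

0) BAA
1) AACAC
2) ACACBACB
3) ACBACBAACBA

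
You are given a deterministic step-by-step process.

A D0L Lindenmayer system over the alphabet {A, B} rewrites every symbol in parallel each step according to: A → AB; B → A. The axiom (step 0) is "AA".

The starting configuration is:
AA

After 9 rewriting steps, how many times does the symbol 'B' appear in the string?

0) AA
1) ABAB
2) ABAABA
3) ABAABABAAB
4) ABAABABAABAABABA
5) ABAABABAABAABABAABABAABAAB
6) ABAABABAABAABABAABABAABAABABAABAABABAABABA
7) ABAABABAABAABABAABABAABAABABAABAABABAABABAABAABABAABABAABAABABAABAAB
8) ABAABABAABAABABAABABAABAABABAABAABABAABABAABAABABAABABAABAABABAABAABABAABABAABAABABAABAABABAABABAABAABABAABABA
9) ABAABABAABAABABAABABAABAABABAABAABABAABABAABAABABAABABAABA…AABABAABABAABAABABAABABAABAABABAABAABABAABABAABAABABAABAAB  (len 178)

68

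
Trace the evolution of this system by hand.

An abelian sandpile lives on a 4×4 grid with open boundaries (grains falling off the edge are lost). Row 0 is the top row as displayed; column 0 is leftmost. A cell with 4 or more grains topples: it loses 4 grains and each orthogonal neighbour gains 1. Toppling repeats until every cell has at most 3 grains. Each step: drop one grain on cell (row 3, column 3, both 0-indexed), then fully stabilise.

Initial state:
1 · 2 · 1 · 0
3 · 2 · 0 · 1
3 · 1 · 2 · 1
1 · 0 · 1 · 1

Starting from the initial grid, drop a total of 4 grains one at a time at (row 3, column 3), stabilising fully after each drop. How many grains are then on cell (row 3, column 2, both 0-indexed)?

step 0: 1 · 2 · 1 · 0
3 · 2 · 0 · 1
3 · 1 · 2 · 1
1 · 0 · 1 · 1
step 1: 1 · 2 · 1 · 0
3 · 2 · 0 · 1
3 · 1 · 2 · 1
1 · 0 · 1 · 2
step 2: 1 · 2 · 1 · 0
3 · 2 · 0 · 1
3 · 1 · 2 · 1
1 · 0 · 1 · 3
step 3: 1 · 2 · 1 · 0
3 · 2 · 0 · 1
3 · 1 · 2 · 2
1 · 0 · 2 · 0
step 4: 1 · 2 · 1 · 0
3 · 2 · 0 · 1
3 · 1 · 2 · 2
1 · 0 · 2 · 1

2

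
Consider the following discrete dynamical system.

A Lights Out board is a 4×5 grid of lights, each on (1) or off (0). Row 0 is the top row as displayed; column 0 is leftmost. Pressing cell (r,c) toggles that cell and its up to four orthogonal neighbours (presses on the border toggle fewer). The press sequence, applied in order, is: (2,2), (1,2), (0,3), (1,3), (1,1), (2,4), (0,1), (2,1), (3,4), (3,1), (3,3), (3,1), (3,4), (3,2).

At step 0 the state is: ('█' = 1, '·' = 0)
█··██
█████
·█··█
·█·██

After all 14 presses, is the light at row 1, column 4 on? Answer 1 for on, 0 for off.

[0] █··██
█████
·█··█
·█·██
[1] █··██
██·██
··███
·████
[2] █·███
█·█·█
···██
·████
[3] █····
█·███
···██
·████
[4] █··█·
█····
····█
·████
[5] ██·█·
·██··
·█··█
·████
[6] ██·█·
·██·█
·█·█·
·███·
[7] ··██·
··█·█
·█·█·
·███·
[8] ··██·
·██·█
█·██·
··██·
[9] ··██·
·██·█
█·███
··█·█
[10] ··██·
·██·█
█████
██··█
[11] ··██·
·██·█
███·█
████·
[12] ··██·
·██·█
█·█·█
···█·
[13] ··██·
·██·█
█·█··
····█
[14] ··██·
·██·█
█····
·████

1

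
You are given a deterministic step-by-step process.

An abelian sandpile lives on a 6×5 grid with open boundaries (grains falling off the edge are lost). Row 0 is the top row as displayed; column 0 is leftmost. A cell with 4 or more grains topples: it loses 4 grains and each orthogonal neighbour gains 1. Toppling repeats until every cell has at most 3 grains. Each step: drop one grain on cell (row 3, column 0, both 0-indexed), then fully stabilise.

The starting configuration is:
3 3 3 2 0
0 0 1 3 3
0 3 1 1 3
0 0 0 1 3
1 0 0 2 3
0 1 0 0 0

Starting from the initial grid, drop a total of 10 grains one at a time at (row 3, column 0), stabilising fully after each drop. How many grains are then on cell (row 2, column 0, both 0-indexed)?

[0] 3 3 3 2 0
0 0 1 3 3
0 3 1 1 3
0 0 0 1 3
1 0 0 2 3
0 1 0 0 0
[1] 3 3 3 2 0
0 0 1 3 3
0 3 1 1 3
1 0 0 1 3
1 0 0 2 3
0 1 0 0 0
[2] 3 3 3 2 0
0 0 1 3 3
0 3 1 1 3
2 0 0 1 3
1 0 0 2 3
0 1 0 0 0
[3] 3 3 3 2 0
0 0 1 3 3
0 3 1 1 3
3 0 0 1 3
1 0 0 2 3
0 1 0 0 0
[4] 3 3 3 2 0
0 0 1 3 3
1 3 1 1 3
0 1 0 1 3
2 0 0 2 3
0 1 0 0 0
[5] 3 3 3 2 0
0 0 1 3 3
1 3 1 1 3
1 1 0 1 3
2 0 0 2 3
0 1 0 0 0
[6] 3 3 3 2 0
0 0 1 3 3
1 3 1 1 3
2 1 0 1 3
2 0 0 2 3
0 1 0 0 0
[7] 3 3 3 2 0
0 0 1 3 3
1 3 1 1 3
3 1 0 1 3
2 0 0 2 3
0 1 0 0 0
[8] 3 3 3 2 0
0 0 1 3 3
2 3 1 1 3
0 2 0 1 3
3 0 0 2 3
0 1 0 0 0
[9] 3 3 3 2 0
0 0 1 3 3
2 3 1 1 3
1 2 0 1 3
3 0 0 2 3
0 1 0 0 0
[10] 3 3 3 2 0
0 0 1 3 3
2 3 1 1 3
2 2 0 1 3
3 0 0 2 3
0 1 0 0 0

2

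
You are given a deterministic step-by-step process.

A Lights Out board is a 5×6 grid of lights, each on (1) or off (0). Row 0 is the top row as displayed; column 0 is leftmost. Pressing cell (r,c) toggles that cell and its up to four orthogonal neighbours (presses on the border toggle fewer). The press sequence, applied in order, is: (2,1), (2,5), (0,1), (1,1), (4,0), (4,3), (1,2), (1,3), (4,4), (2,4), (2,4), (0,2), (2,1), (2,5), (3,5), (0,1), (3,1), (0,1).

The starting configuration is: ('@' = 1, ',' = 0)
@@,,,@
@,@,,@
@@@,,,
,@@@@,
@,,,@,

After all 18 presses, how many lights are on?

k=0  @@,,,@
@,@,,@
@@@,,,
,@@@@,
@,,,@,
k=1  @@,,,@
@@@,,@
,,,,,,
,,@@@,
@,,,@,
k=2  @@,,,@
@@@,,,
,,,,@@
,,@@@@
@,,,@,
k=3  ,,@,,@
@,@,,,
,,,,@@
,,@@@@
@,,,@,
k=4  ,@@,,@
,@,,,,
,@,,@@
,,@@@@
@,,,@,
k=5  ,@@,,@
,@,,,,
,@,,@@
@,@@@@
,@,,@,
k=6  ,@@,,@
,@,,,,
,@,,@@
@,@,@@
,@@@,,
k=7  ,@,,,@
,,@@,,
,@@,@@
@,@,@@
,@@@,,
k=8  ,@,@,@
,,,,@,
,@@@@@
@,@,@@
,@@@,,
k=9  ,@,@,@
,,,,@,
,@@@@@
@,@,,@
,@@,@@
k=10  ,@,@,@
,,,,,,
,@@,,,
@,@,@@
,@@,@@
k=11  ,@,@,@
,,,,@,
,@@@@@
@,@,,@
,@@,@@
k=12  ,,@,,@
,,@,@,
,@@@@@
@,@,,@
,@@,@@
k=13  ,,@,,@
,@@,@,
@,,@@@
@@@,,@
,@@,@@
k=14  ,,@,,@
,@@,@@
@,,@,,
@@@,,,
,@@,@@
k=15  ,,@,,@
,@@,@@
@,,@,@
@@@,@@
,@@,@,
k=16  @@,,,@
,,@,@@
@,,@,@
@@@,@@
,@@,@,
k=17  @@,,,@
,,@,@@
@@,@,@
,,,,@@
,,@,@,
k=18  ,,@,,@
,@@,@@
@@,@,@
,,,,@@
,,@,@,

14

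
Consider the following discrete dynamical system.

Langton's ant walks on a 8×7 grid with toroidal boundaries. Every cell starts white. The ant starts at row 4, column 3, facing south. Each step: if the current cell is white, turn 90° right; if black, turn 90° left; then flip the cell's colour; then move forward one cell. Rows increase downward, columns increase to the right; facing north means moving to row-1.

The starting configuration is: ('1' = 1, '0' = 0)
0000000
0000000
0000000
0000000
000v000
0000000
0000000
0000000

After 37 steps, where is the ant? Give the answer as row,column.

0,4

t=0: 0000000
0000000
0000000
0000000
000v000
0000000
0000000
0000000
t=1: 0000000
0000000
0000000
0000000
00<1000
0000000
0000000
0000000
t=2: 0000000
0000000
0000000
00^0000
0011000
0000000
0000000
0000000
t=3: 0000000
0000000
0000000
001>000
0011000
0000000
0000000
0000000
t=4: 0000000
0000000
0000000
0011000
001v000
0000000
0000000
0000000
t=5: 0000000
0000000
0000000
0011000
0010>00
0000000
0000000
0000000
t=6: 0000000
0000000
0000000
0011000
0010100
0000v00
0000000
0000000
t=7: 0000000
0000000
0000000
0011000
0010100
000<100
0000000
0000000
t=8: 0000000
0000000
0000000
0011000
001^100
0001100
0000000
0000000
t=9: 0000000
0000000
0000000
0011000
0011>00
0001100
0000000
0000000
t=10: 0000000
0000000
0000000
0011^00
0011000
0001100
0000000
0000000
t=11: 0000000
0000000
0000000
00111>0
0011000
0001100
0000000
0000000
t=12: 0000000
0000000
0000000
0011110
00110v0
0001100
0000000
0000000
t=13: 0000000
0000000
0000000
0011110
0011<10
0001100
0000000
0000000
t=14: 0000000
0000000
0000000
0011^10
0011110
0001100
0000000
0000000
t=15: 0000000
0000000
0000000
001<010
0011110
0001100
0000000
0000000
t=16: 0000000
0000000
0000000
0010010
001v110
0001100
0000000
0000000
t=17: 0000000
0000000
0000000
0010010
0010>10
0001100
0000000
0000000
t=18: 0000000
0000000
0000000
0010^10
0010010
0001100
0000000
0000000
t=19: 0000000
0000000
0000000
00101>0
0010010
0001100
0000000
0000000
t=20: 0000000
0000000
00000^0
0010100
0010010
0001100
0000000
0000000
t=21: 0000000
0000000
000001>
0010100
0010010
0001100
0000000
0000000
t=22: 0000000
0000000
0000011
001010v
0010010
0001100
0000000
0000000
t=23: 0000000
0000000
0000011
00101<1
0010010
0001100
0000000
0000000
t=24: 0000000
0000000
00000^1
0010111
0010010
0001100
0000000
0000000
t=25: 0000000
0000000
0000<01
0010111
0010010
0001100
0000000
0000000
t=26: 0000000
0000^00
0000101
0010111
0010010
0001100
0000000
0000000
t=27: 0000000
00001>0
0000101
0010111
0010010
0001100
0000000
0000000
t=28: 0000000
0000110
00001v1
0010111
0010010
0001100
0000000
0000000
t=29: 0000000
0000110
0000<11
0010111
0010010
0001100
0000000
0000000
t=30: 0000000
0000110
0000011
0010v11
0010010
0001100
0000000
0000000
t=31: 0000000
0000110
0000011
00100>1
0010010
0001100
0000000
0000000
t=32: 0000000
0000110
00000^1
0010001
0010010
0001100
0000000
0000000
t=33: 0000000
0000110
0000<01
0010001
0010010
0001100
0000000
0000000
t=34: 0000000
0000^10
0000101
0010001
0010010
0001100
0000000
0000000
t=35: 0000000
000<010
0000101
0010001
0010010
0001100
0000000
0000000
t=36: 000^000
0001010
0000101
0010001
0010010
0001100
0000000
0000000
t=37: 0001>00
0001010
0000101
0010001
0010010
0001100
0000000
0000000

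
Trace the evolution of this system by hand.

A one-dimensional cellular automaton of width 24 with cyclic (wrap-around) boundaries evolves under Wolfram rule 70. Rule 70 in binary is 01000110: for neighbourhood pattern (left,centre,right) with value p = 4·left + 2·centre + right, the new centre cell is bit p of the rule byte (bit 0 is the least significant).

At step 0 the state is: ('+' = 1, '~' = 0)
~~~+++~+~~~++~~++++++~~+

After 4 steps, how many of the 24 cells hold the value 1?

gen 0: ~~~+++~+~~~++~~++++++~~+
gen 1: ~~+~~+~+~~+~+~+~~~~~+~++
gen 2: ~++~++~+~++~+~+~~~~++~~+
gen 3: ~~+~~+~+~~+~+~+~~~+~+~++
gen 4: ~++~++~+~++~+~+~~++~+~~+

13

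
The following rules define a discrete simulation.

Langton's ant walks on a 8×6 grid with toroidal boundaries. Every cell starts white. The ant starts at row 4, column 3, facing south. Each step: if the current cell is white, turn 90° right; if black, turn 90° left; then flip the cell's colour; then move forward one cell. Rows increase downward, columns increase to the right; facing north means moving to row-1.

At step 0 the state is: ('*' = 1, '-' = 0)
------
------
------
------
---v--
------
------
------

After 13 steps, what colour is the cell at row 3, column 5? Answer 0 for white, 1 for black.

0) ------
------
------
------
---v--
------
------
------
1) ------
------
------
------
--<*--
------
------
------
2) ------
------
------
--^---
--**--
------
------
------
3) ------
------
------
--*>--
--**--
------
------
------
4) ------
------
------
--**--
--*v--
------
------
------
5) ------
------
------
--**--
--*->-
------
------
------
6) ------
------
------
--**--
--*-*-
----v-
------
------
7) ------
------
------
--**--
--*-*-
---<*-
------
------
8) ------
------
------
--**--
--*^*-
---**-
------
------
9) ------
------
------
--**--
--**>-
---**-
------
------
10) ------
------
------
--**^-
--**--
---**-
------
------
11) ------
------
------
--***>
--**--
---**-
------
------
12) ------
------
------
--****
--**-v
---**-
------
------
13) ------
------
------
--****
--**<*
---**-
------
------

1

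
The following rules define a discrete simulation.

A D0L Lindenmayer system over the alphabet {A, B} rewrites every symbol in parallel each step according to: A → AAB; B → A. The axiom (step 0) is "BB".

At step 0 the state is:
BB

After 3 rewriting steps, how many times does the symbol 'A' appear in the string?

10

0) BB
1) AA
2) AABAAB
3) AABAABAAABAABA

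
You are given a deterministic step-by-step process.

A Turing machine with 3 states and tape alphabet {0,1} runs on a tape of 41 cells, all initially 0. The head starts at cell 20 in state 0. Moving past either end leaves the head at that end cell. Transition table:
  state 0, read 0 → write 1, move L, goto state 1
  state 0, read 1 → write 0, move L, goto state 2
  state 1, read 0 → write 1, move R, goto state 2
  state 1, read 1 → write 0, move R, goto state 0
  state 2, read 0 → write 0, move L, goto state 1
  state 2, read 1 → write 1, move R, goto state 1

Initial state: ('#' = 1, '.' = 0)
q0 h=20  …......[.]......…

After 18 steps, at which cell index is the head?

0) q0 h=20  …......[.]......…
1) q1 h=19  …......[.]#.....…
2) q2 h=20  ….....#[#]......…
3) q1 h=21  …....##[.]......…
4) q2 h=22  …...###[.]......…
5) q1 h=21  …....##[#]......…
6) q0 h=22  …...##.[.]......…
7) q1 h=21  …....##[.]#.....…
8) q2 h=22  …...###[#]......…
9) q1 h=23  …..####[.]......…
10) q2 h=24  ….#####[.]......…
11) q1 h=23  …..####[#]......…
12) q0 h=24  ….####.[.]......…
13) q1 h=23  …..####[.]#.....…
14) q2 h=24  ….#####[#]......…
15) q1 h=25  …######[.]......…
16) q2 h=26  …######[.]......…
17) q1 h=25  …######[#]......…
18) q0 h=26  …#####.[.]......…

26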